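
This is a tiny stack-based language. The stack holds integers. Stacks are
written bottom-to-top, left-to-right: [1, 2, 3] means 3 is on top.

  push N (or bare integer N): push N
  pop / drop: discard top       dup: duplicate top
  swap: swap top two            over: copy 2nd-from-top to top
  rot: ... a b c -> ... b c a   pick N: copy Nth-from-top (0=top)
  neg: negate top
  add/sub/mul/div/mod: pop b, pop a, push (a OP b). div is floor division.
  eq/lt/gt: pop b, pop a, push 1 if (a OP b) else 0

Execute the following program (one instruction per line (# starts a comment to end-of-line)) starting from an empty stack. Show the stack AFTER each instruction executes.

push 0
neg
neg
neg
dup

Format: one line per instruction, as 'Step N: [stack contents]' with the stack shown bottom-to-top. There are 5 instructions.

Step 1: [0]
Step 2: [0]
Step 3: [0]
Step 4: [0]
Step 5: [0, 0]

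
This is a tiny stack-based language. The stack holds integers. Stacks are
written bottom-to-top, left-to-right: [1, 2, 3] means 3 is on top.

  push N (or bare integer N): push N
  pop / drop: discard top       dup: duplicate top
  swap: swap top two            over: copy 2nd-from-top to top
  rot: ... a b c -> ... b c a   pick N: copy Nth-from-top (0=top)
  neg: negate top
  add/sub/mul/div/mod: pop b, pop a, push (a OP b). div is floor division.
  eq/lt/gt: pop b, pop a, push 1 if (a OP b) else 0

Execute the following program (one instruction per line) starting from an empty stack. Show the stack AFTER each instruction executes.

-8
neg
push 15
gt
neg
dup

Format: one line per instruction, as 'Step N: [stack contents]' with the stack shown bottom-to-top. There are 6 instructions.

Step 1: [-8]
Step 2: [8]
Step 3: [8, 15]
Step 4: [0]
Step 5: [0]
Step 6: [0, 0]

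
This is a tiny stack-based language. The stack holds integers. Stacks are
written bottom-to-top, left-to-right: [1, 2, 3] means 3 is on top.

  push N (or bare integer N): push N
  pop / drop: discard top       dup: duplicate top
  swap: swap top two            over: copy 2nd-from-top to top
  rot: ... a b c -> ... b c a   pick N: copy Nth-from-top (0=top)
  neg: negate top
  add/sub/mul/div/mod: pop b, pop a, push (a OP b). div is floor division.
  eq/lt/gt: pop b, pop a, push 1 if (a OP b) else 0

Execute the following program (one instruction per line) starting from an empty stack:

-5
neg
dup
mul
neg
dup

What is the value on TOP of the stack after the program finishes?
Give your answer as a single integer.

After 'push -5': [-5]
After 'neg': [5]
After 'dup': [5, 5]
After 'mul': [25]
After 'neg': [-25]
After 'dup': [-25, -25]

Answer: -25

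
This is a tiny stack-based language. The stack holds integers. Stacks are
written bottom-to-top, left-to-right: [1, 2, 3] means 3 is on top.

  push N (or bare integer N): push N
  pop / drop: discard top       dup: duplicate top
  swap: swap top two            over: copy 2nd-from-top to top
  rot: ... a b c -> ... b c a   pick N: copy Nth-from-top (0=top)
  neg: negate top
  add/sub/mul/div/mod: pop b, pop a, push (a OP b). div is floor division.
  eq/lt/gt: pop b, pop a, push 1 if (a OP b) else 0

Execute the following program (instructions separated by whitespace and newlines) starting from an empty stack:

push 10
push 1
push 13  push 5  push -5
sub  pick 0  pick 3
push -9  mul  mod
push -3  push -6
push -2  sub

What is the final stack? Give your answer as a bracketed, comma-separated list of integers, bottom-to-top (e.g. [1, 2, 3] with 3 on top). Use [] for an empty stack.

Answer: [10, 1, 13, 10, -8, -3, -4]

Derivation:
After 'push 10': [10]
After 'push 1': [10, 1]
After 'push 13': [10, 1, 13]
After 'push 5': [10, 1, 13, 5]
After 'push -5': [10, 1, 13, 5, -5]
After 'sub': [10, 1, 13, 10]
After 'pick 0': [10, 1, 13, 10, 10]
After 'pick 3': [10, 1, 13, 10, 10, 1]
After 'push -9': [10, 1, 13, 10, 10, 1, -9]
After 'mul': [10, 1, 13, 10, 10, -9]
After 'mod': [10, 1, 13, 10, -8]
After 'push -3': [10, 1, 13, 10, -8, -3]
After 'push -6': [10, 1, 13, 10, -8, -3, -6]
After 'push -2': [10, 1, 13, 10, -8, -3, -6, -2]
After 'sub': [10, 1, 13, 10, -8, -3, -4]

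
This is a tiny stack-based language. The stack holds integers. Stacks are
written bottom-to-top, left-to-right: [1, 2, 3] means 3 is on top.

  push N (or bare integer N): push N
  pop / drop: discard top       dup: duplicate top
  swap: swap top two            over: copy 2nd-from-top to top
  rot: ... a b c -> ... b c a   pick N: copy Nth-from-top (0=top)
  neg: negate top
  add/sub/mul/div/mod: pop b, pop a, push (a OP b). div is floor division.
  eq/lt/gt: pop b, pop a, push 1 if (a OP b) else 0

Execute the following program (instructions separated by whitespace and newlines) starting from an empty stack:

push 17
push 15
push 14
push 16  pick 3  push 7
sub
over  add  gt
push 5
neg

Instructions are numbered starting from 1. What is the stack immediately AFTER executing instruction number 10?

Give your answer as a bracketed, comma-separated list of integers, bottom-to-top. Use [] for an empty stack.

Step 1 ('push 17'): [17]
Step 2 ('push 15'): [17, 15]
Step 3 ('push 14'): [17, 15, 14]
Step 4 ('push 16'): [17, 15, 14, 16]
Step 5 ('pick 3'): [17, 15, 14, 16, 17]
Step 6 ('push 7'): [17, 15, 14, 16, 17, 7]
Step 7 ('sub'): [17, 15, 14, 16, 10]
Step 8 ('over'): [17, 15, 14, 16, 10, 16]
Step 9 ('add'): [17, 15, 14, 16, 26]
Step 10 ('gt'): [17, 15, 14, 0]

Answer: [17, 15, 14, 0]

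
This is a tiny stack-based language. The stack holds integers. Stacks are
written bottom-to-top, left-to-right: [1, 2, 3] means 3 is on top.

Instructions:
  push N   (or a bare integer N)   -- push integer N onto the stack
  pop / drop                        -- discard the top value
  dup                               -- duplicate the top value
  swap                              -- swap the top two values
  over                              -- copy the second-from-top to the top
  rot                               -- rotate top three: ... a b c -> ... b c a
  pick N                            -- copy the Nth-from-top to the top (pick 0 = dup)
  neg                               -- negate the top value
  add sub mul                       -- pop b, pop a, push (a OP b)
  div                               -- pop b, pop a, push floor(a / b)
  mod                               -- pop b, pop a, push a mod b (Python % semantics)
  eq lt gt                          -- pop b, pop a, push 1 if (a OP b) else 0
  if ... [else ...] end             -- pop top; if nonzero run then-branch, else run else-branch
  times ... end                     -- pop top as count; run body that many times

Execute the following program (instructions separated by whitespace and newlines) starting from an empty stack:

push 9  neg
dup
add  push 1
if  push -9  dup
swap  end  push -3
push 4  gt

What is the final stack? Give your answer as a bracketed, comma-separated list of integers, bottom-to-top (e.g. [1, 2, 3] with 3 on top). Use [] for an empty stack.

Answer: [-18, -9, -9, 0]

Derivation:
After 'push 9': [9]
After 'neg': [-9]
After 'dup': [-9, -9]
After 'add': [-18]
After 'push 1': [-18, 1]
After 'if': [-18]
After 'push -9': [-18, -9]
After 'dup': [-18, -9, -9]
After 'swap': [-18, -9, -9]
After 'push -3': [-18, -9, -9, -3]
After 'push 4': [-18, -9, -9, -3, 4]
After 'gt': [-18, -9, -9, 0]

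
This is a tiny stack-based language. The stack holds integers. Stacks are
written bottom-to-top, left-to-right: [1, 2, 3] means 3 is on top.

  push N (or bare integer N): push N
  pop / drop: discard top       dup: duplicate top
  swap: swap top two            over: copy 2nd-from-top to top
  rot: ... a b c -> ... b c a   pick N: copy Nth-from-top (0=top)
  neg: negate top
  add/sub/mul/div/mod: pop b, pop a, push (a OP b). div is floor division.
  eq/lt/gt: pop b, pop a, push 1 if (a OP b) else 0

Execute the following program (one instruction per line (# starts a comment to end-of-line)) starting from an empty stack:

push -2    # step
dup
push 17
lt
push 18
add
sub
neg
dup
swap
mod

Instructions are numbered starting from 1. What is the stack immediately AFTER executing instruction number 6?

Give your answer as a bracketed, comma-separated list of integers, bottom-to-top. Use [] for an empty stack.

Step 1 ('push -2'): [-2]
Step 2 ('dup'): [-2, -2]
Step 3 ('push 17'): [-2, -2, 17]
Step 4 ('lt'): [-2, 1]
Step 5 ('push 18'): [-2, 1, 18]
Step 6 ('add'): [-2, 19]

Answer: [-2, 19]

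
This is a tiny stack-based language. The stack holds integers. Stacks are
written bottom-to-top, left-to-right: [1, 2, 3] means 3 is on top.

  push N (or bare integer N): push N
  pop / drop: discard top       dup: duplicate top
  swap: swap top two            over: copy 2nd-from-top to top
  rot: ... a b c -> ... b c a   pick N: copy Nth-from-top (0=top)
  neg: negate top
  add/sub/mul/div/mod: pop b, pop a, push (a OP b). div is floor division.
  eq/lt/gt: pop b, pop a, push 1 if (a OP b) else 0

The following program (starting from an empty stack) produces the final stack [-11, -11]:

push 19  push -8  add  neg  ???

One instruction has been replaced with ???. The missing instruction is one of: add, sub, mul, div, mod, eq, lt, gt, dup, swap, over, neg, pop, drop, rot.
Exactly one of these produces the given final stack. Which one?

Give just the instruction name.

Answer: dup

Derivation:
Stack before ???: [-11]
Stack after ???:  [-11, -11]
The instruction that transforms [-11] -> [-11, -11] is: dup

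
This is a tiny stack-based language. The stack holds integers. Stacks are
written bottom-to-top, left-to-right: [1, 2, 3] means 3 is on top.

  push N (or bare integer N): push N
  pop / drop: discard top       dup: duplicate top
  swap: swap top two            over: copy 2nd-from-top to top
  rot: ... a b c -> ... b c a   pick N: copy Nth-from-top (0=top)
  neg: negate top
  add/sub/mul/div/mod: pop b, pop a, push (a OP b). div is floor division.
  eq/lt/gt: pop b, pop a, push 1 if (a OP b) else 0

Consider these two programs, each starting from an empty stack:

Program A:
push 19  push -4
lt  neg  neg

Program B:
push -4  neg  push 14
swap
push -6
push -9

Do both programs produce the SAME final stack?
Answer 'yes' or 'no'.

Program A trace:
  After 'push 19': [19]
  After 'push -4': [19, -4]
  After 'lt': [0]
  After 'neg': [0]
  After 'neg': [0]
Program A final stack: [0]

Program B trace:
  After 'push -4': [-4]
  After 'neg': [4]
  After 'push 14': [4, 14]
  After 'swap': [14, 4]
  After 'push -6': [14, 4, -6]
  After 'push -9': [14, 4, -6, -9]
Program B final stack: [14, 4, -6, -9]
Same: no

Answer: no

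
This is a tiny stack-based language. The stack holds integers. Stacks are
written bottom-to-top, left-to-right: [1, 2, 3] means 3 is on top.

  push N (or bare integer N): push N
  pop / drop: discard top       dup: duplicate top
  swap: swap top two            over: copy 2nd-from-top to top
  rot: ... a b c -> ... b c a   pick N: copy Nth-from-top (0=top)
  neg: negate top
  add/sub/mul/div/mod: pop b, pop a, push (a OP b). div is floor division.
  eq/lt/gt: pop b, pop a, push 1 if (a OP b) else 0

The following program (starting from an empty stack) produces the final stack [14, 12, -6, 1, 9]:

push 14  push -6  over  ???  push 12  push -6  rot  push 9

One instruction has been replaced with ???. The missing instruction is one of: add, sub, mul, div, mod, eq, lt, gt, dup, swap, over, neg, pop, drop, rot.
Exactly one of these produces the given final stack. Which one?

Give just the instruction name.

Answer: lt

Derivation:
Stack before ???: [14, -6, 14]
Stack after ???:  [14, 1]
The instruction that transforms [14, -6, 14] -> [14, 1] is: lt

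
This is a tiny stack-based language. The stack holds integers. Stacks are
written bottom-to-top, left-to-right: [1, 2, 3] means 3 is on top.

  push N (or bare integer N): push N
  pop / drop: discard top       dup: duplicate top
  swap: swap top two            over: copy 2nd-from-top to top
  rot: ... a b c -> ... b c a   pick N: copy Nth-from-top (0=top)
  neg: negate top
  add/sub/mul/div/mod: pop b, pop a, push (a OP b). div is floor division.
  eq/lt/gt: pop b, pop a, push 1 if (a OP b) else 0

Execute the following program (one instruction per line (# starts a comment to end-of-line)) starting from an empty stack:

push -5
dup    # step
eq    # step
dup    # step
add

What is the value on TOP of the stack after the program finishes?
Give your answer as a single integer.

Answer: 2

Derivation:
After 'push -5': [-5]
After 'dup': [-5, -5]
After 'eq': [1]
After 'dup': [1, 1]
After 'add': [2]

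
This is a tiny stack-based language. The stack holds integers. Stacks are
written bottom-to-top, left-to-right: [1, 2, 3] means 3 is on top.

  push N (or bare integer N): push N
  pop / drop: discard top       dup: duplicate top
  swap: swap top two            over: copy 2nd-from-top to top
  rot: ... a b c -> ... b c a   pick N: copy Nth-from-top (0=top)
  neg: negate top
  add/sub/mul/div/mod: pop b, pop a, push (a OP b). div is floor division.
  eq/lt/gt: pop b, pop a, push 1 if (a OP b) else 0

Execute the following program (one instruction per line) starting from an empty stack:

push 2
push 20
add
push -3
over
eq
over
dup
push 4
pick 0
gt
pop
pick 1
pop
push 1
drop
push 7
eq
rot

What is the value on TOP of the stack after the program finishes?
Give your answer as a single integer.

After 'push 2': [2]
After 'push 20': [2, 20]
After 'add': [22]
After 'push -3': [22, -3]
After 'over': [22, -3, 22]
After 'eq': [22, 0]
After 'over': [22, 0, 22]
After 'dup': [22, 0, 22, 22]
After 'push 4': [22, 0, 22, 22, 4]
After 'pick 0': [22, 0, 22, 22, 4, 4]
After 'gt': [22, 0, 22, 22, 0]
After 'pop': [22, 0, 22, 22]
After 'pick 1': [22, 0, 22, 22, 22]
After 'pop': [22, 0, 22, 22]
After 'push 1': [22, 0, 22, 22, 1]
After 'drop': [22, 0, 22, 22]
After 'push 7': [22, 0, 22, 22, 7]
After 'eq': [22, 0, 22, 0]
After 'rot': [22, 22, 0, 0]

Answer: 0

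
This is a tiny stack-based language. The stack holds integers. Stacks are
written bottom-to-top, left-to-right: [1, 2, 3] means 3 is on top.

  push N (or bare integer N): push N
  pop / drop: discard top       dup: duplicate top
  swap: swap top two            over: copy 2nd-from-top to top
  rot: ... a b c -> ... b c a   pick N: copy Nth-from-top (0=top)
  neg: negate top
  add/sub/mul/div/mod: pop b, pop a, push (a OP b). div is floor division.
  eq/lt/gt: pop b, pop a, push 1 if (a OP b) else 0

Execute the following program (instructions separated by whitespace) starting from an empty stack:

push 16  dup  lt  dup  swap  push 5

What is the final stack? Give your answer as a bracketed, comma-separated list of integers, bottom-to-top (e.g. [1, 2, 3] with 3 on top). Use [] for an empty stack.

After 'push 16': [16]
After 'dup': [16, 16]
After 'lt': [0]
After 'dup': [0, 0]
After 'swap': [0, 0]
After 'push 5': [0, 0, 5]

Answer: [0, 0, 5]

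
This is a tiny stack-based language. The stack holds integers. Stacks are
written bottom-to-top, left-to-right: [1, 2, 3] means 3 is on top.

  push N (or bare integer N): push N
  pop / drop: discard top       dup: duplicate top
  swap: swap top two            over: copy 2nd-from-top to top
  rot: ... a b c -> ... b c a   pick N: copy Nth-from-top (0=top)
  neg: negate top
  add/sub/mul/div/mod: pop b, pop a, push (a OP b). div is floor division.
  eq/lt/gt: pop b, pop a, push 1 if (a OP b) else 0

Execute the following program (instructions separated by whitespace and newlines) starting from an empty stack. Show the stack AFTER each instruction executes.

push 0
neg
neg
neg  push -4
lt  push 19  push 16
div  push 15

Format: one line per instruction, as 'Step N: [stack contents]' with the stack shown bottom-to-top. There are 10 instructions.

Step 1: [0]
Step 2: [0]
Step 3: [0]
Step 4: [0]
Step 5: [0, -4]
Step 6: [0]
Step 7: [0, 19]
Step 8: [0, 19, 16]
Step 9: [0, 1]
Step 10: [0, 1, 15]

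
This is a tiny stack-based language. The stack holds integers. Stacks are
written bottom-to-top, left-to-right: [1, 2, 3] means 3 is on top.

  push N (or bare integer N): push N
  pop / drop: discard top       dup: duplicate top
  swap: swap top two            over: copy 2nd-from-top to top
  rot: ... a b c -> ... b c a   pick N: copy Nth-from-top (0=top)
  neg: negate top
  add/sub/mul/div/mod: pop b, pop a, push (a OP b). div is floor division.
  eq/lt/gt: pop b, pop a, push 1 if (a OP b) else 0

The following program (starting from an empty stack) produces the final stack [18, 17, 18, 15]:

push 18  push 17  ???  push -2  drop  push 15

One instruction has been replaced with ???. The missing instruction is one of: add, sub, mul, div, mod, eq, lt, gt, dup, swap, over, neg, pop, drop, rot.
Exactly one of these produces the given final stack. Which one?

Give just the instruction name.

Answer: over

Derivation:
Stack before ???: [18, 17]
Stack after ???:  [18, 17, 18]
The instruction that transforms [18, 17] -> [18, 17, 18] is: over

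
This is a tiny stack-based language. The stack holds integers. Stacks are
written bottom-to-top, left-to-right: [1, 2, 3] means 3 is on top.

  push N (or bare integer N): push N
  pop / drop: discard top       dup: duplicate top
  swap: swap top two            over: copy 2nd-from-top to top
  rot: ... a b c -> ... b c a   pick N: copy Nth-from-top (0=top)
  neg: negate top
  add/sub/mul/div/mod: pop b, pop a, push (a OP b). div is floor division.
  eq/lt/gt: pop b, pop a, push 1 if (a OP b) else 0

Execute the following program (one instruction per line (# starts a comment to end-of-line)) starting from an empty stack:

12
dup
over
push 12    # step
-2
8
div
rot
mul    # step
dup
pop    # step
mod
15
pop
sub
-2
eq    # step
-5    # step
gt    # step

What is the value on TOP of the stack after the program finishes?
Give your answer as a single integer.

After 'push 12': [12]
After 'dup': [12, 12]
After 'over': [12, 12, 12]
After 'push 12': [12, 12, 12, 12]
After 'push -2': [12, 12, 12, 12, -2]
After 'push 8': [12, 12, 12, 12, -2, 8]
After 'div': [12, 12, 12, 12, -1]
After 'rot': [12, 12, 12, -1, 12]
After 'mul': [12, 12, 12, -12]
After 'dup': [12, 12, 12, -12, -12]
After 'pop': [12, 12, 12, -12]
After 'mod': [12, 12, 0]
After 'push 15': [12, 12, 0, 15]
After 'pop': [12, 12, 0]
After 'sub': [12, 12]
After 'push -2': [12, 12, -2]
After 'eq': [12, 0]
After 'push -5': [12, 0, -5]
After 'gt': [12, 1]

Answer: 1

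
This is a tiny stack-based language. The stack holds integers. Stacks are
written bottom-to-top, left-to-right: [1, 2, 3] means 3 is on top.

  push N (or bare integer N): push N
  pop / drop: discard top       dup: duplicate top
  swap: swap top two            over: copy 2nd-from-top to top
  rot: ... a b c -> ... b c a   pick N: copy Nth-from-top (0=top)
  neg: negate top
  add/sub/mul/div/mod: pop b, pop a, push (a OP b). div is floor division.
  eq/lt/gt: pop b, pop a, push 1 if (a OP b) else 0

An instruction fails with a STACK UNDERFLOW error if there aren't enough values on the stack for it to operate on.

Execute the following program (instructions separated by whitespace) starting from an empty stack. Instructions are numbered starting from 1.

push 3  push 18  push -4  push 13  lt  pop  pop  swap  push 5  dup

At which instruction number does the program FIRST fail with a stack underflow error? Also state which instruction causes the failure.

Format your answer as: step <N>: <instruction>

Step 1 ('push 3'): stack = [3], depth = 1
Step 2 ('push 18'): stack = [3, 18], depth = 2
Step 3 ('push -4'): stack = [3, 18, -4], depth = 3
Step 4 ('push 13'): stack = [3, 18, -4, 13], depth = 4
Step 5 ('lt'): stack = [3, 18, 1], depth = 3
Step 6 ('pop'): stack = [3, 18], depth = 2
Step 7 ('pop'): stack = [3], depth = 1
Step 8 ('swap'): needs 2 value(s) but depth is 1 — STACK UNDERFLOW

Answer: step 8: swap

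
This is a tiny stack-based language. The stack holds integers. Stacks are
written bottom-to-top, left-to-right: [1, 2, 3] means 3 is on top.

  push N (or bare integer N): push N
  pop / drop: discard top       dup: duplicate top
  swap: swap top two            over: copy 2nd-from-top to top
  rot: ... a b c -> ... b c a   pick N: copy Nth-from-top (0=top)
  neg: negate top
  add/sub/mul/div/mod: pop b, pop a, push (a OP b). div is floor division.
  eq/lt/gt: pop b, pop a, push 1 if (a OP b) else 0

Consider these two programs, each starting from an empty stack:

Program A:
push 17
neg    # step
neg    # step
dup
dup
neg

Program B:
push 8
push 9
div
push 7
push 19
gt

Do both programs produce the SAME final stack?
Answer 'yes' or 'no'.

Answer: no

Derivation:
Program A trace:
  After 'push 17': [17]
  After 'neg': [-17]
  After 'neg': [17]
  After 'dup': [17, 17]
  After 'dup': [17, 17, 17]
  After 'neg': [17, 17, -17]
Program A final stack: [17, 17, -17]

Program B trace:
  After 'push 8': [8]
  After 'push 9': [8, 9]
  After 'div': [0]
  After 'push 7': [0, 7]
  After 'push 19': [0, 7, 19]
  After 'gt': [0, 0]
Program B final stack: [0, 0]
Same: no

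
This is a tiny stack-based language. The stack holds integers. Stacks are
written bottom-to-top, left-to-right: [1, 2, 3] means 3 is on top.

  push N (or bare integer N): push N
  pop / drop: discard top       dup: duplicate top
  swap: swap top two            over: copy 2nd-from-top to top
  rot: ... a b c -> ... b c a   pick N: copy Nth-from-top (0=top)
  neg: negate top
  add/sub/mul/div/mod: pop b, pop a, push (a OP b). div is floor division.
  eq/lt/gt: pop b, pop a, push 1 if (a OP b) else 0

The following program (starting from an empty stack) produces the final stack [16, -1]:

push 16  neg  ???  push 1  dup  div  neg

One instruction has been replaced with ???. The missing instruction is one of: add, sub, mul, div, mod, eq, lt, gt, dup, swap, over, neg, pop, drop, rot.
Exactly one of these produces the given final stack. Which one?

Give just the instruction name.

Answer: neg

Derivation:
Stack before ???: [-16]
Stack after ???:  [16]
The instruction that transforms [-16] -> [16] is: neg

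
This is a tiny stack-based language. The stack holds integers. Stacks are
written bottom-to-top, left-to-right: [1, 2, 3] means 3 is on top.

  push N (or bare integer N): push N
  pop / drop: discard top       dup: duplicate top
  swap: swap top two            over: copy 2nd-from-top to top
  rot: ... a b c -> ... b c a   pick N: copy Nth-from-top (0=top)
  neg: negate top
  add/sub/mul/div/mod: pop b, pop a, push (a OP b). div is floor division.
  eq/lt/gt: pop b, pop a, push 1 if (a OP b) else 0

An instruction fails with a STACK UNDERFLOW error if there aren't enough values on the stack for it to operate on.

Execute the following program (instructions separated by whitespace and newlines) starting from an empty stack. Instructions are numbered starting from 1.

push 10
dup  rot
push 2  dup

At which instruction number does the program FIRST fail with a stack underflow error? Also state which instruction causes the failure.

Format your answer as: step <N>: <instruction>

Step 1 ('push 10'): stack = [10], depth = 1
Step 2 ('dup'): stack = [10, 10], depth = 2
Step 3 ('rot'): needs 3 value(s) but depth is 2 — STACK UNDERFLOW

Answer: step 3: rot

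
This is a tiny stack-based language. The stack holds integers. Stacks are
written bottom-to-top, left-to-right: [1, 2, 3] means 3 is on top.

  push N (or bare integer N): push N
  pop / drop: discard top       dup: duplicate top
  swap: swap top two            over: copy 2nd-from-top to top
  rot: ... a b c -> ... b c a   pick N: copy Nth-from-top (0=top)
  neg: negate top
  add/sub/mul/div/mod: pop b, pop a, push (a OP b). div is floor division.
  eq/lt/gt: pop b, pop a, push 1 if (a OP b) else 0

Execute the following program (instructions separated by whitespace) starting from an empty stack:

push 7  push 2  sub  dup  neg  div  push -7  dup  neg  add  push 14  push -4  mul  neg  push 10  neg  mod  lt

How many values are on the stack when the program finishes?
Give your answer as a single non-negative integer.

After 'push 7': stack = [7] (depth 1)
After 'push 2': stack = [7, 2] (depth 2)
After 'sub': stack = [5] (depth 1)
After 'dup': stack = [5, 5] (depth 2)
After 'neg': stack = [5, -5] (depth 2)
After 'div': stack = [-1] (depth 1)
After 'push -7': stack = [-1, -7] (depth 2)
After 'dup': stack = [-1, -7, -7] (depth 3)
After 'neg': stack = [-1, -7, 7] (depth 3)
After 'add': stack = [-1, 0] (depth 2)
After 'push 14': stack = [-1, 0, 14] (depth 3)
After 'push -4': stack = [-1, 0, 14, -4] (depth 4)
After 'mul': stack = [-1, 0, -56] (depth 3)
After 'neg': stack = [-1, 0, 56] (depth 3)
After 'push 10': stack = [-1, 0, 56, 10] (depth 4)
After 'neg': stack = [-1, 0, 56, -10] (depth 4)
After 'mod': stack = [-1, 0, -4] (depth 3)
After 'lt': stack = [-1, 0] (depth 2)

Answer: 2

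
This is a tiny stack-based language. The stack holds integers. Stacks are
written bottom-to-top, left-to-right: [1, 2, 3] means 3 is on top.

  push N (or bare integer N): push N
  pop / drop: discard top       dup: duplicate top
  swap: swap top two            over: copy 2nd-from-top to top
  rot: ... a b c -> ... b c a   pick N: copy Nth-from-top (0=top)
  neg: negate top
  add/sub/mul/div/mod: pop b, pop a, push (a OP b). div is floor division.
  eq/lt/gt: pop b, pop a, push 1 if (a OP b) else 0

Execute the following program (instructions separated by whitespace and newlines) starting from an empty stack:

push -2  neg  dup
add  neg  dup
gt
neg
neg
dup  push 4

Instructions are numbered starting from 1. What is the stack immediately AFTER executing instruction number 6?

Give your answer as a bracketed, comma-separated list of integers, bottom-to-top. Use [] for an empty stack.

Answer: [-4, -4]

Derivation:
Step 1 ('push -2'): [-2]
Step 2 ('neg'): [2]
Step 3 ('dup'): [2, 2]
Step 4 ('add'): [4]
Step 5 ('neg'): [-4]
Step 6 ('dup'): [-4, -4]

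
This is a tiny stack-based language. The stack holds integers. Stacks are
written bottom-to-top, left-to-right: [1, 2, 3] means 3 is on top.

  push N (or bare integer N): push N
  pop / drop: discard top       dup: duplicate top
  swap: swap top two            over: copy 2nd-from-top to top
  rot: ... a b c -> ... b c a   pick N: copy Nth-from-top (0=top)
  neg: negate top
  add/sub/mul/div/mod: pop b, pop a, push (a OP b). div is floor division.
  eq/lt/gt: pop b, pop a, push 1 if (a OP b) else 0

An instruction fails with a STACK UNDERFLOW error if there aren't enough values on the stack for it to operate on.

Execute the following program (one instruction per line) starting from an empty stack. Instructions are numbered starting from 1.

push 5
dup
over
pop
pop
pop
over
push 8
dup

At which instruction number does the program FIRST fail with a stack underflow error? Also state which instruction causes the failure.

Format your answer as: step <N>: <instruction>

Answer: step 7: over

Derivation:
Step 1 ('push 5'): stack = [5], depth = 1
Step 2 ('dup'): stack = [5, 5], depth = 2
Step 3 ('over'): stack = [5, 5, 5], depth = 3
Step 4 ('pop'): stack = [5, 5], depth = 2
Step 5 ('pop'): stack = [5], depth = 1
Step 6 ('pop'): stack = [], depth = 0
Step 7 ('over'): needs 2 value(s) but depth is 0 — STACK UNDERFLOW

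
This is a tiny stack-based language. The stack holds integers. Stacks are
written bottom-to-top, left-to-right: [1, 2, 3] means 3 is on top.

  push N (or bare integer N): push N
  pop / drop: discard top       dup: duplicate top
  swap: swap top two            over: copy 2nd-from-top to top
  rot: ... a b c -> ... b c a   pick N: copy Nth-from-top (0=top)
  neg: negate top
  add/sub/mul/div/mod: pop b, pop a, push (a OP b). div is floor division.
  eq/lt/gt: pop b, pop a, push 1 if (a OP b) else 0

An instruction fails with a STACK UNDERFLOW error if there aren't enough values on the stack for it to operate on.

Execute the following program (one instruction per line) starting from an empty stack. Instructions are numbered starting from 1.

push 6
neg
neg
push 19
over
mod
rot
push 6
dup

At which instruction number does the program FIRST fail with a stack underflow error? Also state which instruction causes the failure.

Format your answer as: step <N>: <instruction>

Step 1 ('push 6'): stack = [6], depth = 1
Step 2 ('neg'): stack = [-6], depth = 1
Step 3 ('neg'): stack = [6], depth = 1
Step 4 ('push 19'): stack = [6, 19], depth = 2
Step 5 ('over'): stack = [6, 19, 6], depth = 3
Step 6 ('mod'): stack = [6, 1], depth = 2
Step 7 ('rot'): needs 3 value(s) but depth is 2 — STACK UNDERFLOW

Answer: step 7: rot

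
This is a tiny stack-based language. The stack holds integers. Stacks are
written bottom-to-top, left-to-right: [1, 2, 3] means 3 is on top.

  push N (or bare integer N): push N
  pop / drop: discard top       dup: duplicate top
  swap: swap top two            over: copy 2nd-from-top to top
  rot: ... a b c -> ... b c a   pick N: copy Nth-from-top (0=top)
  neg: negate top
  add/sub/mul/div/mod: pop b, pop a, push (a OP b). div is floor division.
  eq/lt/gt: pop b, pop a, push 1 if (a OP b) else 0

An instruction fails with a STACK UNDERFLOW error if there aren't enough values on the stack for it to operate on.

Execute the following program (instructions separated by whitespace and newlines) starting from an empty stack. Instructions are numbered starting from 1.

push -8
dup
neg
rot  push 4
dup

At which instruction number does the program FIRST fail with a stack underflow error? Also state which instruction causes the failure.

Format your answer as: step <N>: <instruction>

Step 1 ('push -8'): stack = [-8], depth = 1
Step 2 ('dup'): stack = [-8, -8], depth = 2
Step 3 ('neg'): stack = [-8, 8], depth = 2
Step 4 ('rot'): needs 3 value(s) but depth is 2 — STACK UNDERFLOW

Answer: step 4: rot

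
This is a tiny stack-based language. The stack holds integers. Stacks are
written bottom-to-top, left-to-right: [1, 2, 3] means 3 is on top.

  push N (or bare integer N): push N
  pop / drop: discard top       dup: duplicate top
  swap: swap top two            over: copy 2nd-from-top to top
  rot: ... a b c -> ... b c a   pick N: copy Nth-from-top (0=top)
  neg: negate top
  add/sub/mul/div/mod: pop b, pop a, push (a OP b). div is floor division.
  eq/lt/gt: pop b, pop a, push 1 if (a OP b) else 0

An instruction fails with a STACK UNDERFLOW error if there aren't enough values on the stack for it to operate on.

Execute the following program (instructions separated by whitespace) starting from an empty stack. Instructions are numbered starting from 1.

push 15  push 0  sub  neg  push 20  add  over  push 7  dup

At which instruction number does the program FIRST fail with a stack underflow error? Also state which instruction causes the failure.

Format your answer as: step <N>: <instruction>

Answer: step 7: over

Derivation:
Step 1 ('push 15'): stack = [15], depth = 1
Step 2 ('push 0'): stack = [15, 0], depth = 2
Step 3 ('sub'): stack = [15], depth = 1
Step 4 ('neg'): stack = [-15], depth = 1
Step 5 ('push 20'): stack = [-15, 20], depth = 2
Step 6 ('add'): stack = [5], depth = 1
Step 7 ('over'): needs 2 value(s) but depth is 1 — STACK UNDERFLOW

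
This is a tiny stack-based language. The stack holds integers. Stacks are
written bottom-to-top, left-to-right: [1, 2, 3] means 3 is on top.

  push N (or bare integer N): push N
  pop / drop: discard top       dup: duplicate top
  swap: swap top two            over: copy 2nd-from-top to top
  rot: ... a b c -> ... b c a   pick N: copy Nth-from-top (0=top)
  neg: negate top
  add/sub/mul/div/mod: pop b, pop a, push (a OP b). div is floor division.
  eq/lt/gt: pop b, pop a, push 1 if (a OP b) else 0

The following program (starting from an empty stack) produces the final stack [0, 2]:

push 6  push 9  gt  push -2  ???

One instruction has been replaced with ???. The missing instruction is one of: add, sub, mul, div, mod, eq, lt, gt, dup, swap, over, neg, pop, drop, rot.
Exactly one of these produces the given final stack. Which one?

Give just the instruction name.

Answer: neg

Derivation:
Stack before ???: [0, -2]
Stack after ???:  [0, 2]
The instruction that transforms [0, -2] -> [0, 2] is: neg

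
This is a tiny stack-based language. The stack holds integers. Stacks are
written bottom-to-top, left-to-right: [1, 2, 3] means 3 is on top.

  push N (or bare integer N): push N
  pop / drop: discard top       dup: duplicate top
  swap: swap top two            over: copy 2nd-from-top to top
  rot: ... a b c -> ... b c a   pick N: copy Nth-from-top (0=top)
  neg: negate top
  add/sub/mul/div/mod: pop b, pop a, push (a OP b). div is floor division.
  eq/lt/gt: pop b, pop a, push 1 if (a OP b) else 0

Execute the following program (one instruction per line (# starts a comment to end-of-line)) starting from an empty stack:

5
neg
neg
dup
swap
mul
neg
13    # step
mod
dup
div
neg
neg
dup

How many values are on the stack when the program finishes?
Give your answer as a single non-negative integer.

After 'push 5': stack = [5] (depth 1)
After 'neg': stack = [-5] (depth 1)
After 'neg': stack = [5] (depth 1)
After 'dup': stack = [5, 5] (depth 2)
After 'swap': stack = [5, 5] (depth 2)
After 'mul': stack = [25] (depth 1)
After 'neg': stack = [-25] (depth 1)
After 'push 13': stack = [-25, 13] (depth 2)
After 'mod': stack = [1] (depth 1)
After 'dup': stack = [1, 1] (depth 2)
After 'div': stack = [1] (depth 1)
After 'neg': stack = [-1] (depth 1)
After 'neg': stack = [1] (depth 1)
After 'dup': stack = [1, 1] (depth 2)

Answer: 2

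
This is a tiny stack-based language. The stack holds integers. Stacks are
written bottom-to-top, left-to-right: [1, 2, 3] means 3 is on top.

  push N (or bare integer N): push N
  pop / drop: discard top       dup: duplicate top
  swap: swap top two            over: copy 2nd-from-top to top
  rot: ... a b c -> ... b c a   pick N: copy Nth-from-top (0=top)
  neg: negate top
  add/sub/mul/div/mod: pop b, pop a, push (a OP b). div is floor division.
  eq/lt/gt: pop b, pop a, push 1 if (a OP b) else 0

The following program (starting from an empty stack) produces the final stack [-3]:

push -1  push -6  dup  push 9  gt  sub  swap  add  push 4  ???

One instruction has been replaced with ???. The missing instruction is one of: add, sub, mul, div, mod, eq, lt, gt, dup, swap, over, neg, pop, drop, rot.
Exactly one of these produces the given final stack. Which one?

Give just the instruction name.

Answer: add

Derivation:
Stack before ???: [-7, 4]
Stack after ???:  [-3]
The instruction that transforms [-7, 4] -> [-3] is: add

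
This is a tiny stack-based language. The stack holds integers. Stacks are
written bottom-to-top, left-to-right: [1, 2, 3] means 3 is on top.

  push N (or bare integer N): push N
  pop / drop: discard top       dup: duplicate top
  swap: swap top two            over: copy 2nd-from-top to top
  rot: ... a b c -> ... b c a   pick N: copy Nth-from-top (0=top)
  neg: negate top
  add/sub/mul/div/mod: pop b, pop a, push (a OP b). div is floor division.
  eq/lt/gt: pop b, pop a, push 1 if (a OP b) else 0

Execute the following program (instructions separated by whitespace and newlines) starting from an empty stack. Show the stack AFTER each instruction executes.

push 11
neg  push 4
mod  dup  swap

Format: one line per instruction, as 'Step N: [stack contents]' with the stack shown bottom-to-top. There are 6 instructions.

Step 1: [11]
Step 2: [-11]
Step 3: [-11, 4]
Step 4: [1]
Step 5: [1, 1]
Step 6: [1, 1]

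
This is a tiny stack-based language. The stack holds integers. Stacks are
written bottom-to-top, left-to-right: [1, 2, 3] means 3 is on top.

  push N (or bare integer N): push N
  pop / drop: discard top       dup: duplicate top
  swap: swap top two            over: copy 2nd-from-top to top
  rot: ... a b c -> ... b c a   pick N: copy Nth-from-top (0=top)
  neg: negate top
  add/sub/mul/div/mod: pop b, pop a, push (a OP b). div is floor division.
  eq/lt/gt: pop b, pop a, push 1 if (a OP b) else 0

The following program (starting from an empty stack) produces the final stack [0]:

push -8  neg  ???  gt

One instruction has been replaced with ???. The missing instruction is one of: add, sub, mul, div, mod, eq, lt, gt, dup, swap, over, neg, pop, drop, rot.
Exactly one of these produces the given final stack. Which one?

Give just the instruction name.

Answer: dup

Derivation:
Stack before ???: [8]
Stack after ???:  [8, 8]
The instruction that transforms [8] -> [8, 8] is: dup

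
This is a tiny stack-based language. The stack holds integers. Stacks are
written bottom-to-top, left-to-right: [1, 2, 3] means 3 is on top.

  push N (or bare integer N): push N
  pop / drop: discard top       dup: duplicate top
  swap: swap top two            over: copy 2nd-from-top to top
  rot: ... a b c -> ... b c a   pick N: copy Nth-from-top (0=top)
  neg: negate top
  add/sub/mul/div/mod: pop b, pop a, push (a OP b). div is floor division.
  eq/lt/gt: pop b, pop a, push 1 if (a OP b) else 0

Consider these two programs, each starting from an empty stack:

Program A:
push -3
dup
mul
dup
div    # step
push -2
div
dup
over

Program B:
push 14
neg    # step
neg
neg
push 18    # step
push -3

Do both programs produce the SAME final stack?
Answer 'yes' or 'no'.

Program A trace:
  After 'push -3': [-3]
  After 'dup': [-3, -3]
  After 'mul': [9]
  After 'dup': [9, 9]
  After 'div': [1]
  After 'push -2': [1, -2]
  After 'div': [-1]
  After 'dup': [-1, -1]
  After 'over': [-1, -1, -1]
Program A final stack: [-1, -1, -1]

Program B trace:
  After 'push 14': [14]
  After 'neg': [-14]
  After 'neg': [14]
  After 'neg': [-14]
  After 'push 18': [-14, 18]
  After 'push -3': [-14, 18, -3]
Program B final stack: [-14, 18, -3]
Same: no

Answer: no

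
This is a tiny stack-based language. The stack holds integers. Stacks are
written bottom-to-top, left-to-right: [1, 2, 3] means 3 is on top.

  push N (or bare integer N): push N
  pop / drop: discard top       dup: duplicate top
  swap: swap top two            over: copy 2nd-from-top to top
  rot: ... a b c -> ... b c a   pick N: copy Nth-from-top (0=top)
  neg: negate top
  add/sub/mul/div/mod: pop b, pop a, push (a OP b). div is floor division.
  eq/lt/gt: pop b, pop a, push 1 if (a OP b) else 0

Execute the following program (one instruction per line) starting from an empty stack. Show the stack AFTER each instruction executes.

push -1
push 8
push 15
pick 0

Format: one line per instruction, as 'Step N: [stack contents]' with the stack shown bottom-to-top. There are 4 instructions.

Step 1: [-1]
Step 2: [-1, 8]
Step 3: [-1, 8, 15]
Step 4: [-1, 8, 15, 15]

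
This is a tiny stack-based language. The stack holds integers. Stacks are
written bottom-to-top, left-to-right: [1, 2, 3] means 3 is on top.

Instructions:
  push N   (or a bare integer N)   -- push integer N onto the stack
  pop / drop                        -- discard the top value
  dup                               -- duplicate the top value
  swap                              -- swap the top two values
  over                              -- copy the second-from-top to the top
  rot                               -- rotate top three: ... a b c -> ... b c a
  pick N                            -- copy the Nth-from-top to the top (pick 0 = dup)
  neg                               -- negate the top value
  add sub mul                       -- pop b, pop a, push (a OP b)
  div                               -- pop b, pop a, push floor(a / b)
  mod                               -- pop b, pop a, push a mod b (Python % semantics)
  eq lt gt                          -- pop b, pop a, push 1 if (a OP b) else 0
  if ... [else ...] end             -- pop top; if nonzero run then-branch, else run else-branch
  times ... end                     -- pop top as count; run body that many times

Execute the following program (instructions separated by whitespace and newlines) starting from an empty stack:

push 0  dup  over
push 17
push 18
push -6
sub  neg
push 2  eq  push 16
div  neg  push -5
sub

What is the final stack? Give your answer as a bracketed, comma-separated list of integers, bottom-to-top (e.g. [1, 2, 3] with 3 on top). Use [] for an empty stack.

Answer: [0, 0, 0, 17, 5]

Derivation:
After 'push 0': [0]
After 'dup': [0, 0]
After 'over': [0, 0, 0]
After 'push 17': [0, 0, 0, 17]
After 'push 18': [0, 0, 0, 17, 18]
After 'push -6': [0, 0, 0, 17, 18, -6]
After 'sub': [0, 0, 0, 17, 24]
After 'neg': [0, 0, 0, 17, -24]
After 'push 2': [0, 0, 0, 17, -24, 2]
After 'eq': [0, 0, 0, 17, 0]
After 'push 16': [0, 0, 0, 17, 0, 16]
After 'div': [0, 0, 0, 17, 0]
After 'neg': [0, 0, 0, 17, 0]
After 'push -5': [0, 0, 0, 17, 0, -5]
After 'sub': [0, 0, 0, 17, 5]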